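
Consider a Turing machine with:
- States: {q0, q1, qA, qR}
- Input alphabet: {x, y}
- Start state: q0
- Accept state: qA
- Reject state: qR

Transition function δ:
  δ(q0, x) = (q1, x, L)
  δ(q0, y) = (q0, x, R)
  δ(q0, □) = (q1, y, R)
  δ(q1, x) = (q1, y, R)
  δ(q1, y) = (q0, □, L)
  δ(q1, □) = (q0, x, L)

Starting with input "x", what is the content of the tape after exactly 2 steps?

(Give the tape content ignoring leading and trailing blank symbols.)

Execution trace:
Initial: [q0]x
Step 1: δ(q0, x) = (q1, x, L) → [q1]□x
Step 2: δ(q1, □) = (q0, x, L) → [q0]□xx

After 2 steps, the tape (ignoring leading/trailing blanks) is: xx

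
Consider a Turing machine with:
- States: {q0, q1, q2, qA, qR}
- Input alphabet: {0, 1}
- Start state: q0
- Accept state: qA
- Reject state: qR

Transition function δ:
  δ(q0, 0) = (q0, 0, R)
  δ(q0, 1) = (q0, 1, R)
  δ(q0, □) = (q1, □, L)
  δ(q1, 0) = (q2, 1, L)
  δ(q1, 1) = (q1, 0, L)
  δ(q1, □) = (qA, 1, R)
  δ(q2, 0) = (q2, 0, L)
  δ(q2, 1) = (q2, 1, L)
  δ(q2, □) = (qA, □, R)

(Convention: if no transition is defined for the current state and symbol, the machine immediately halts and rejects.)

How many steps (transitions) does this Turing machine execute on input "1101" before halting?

Execution trace:
Initial: [q0]1101
Step 1: δ(q0, 1) = (q0, 1, R) → 1[q0]101
Step 2: δ(q0, 1) = (q0, 1, R) → 11[q0]01
Step 3: δ(q0, 0) = (q0, 0, R) → 110[q0]1
Step 4: δ(q0, 1) = (q0, 1, R) → 1101[q0]□
Step 5: δ(q0, □) = (q1, □, L) → 110[q1]1□
Step 6: δ(q1, 1) = (q1, 0, L) → 11[q1]00□
Step 7: δ(q1, 0) = (q2, 1, L) → 1[q2]110□
Step 8: δ(q2, 1) = (q2, 1, L) → [q2]1110□
Step 9: δ(q2, 1) = (q2, 1, L) → [q2]□1110□
Step 10: δ(q2, □) = (qA, □, R) → □[qA]1110□

The machine reaches the accept state qA and halts.

The machine executed 10 steps before halting.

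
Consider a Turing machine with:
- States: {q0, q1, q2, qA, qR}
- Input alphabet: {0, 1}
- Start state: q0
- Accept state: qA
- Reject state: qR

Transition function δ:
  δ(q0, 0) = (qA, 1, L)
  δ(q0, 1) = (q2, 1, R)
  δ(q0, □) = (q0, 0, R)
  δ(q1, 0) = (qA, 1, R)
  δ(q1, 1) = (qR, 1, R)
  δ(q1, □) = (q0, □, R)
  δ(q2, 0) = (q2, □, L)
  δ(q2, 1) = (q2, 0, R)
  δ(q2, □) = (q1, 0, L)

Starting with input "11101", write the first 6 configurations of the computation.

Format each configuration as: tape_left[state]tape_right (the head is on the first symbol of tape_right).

Transitions applied:
Step 1: δ(q0, 1) = (q2, 1, R)
Step 2: δ(q2, 1) = (q2, 0, R)
Step 3: δ(q2, 1) = (q2, 0, R)
Step 4: δ(q2, 0) = (q2, □, L)
Step 5: δ(q2, 0) = (q2, □, L)

The first 6 configurations are:
[q0]11101 ⊢ 1[q2]1101 ⊢ 10[q2]101 ⊢ 100[q2]01 ⊢ 10[q2]0□1 ⊢ 1[q2]0□□1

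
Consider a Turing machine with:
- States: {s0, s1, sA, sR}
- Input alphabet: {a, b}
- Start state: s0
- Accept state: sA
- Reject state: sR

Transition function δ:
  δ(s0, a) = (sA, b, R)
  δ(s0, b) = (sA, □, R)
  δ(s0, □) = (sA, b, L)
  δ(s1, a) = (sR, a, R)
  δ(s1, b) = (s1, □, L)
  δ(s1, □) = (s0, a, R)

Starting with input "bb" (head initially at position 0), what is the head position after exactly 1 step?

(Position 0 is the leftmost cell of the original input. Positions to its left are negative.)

Execution trace (head position shown):
Step 0: [s0]bb  (head at position 0)
Step 1: move right → □[sA]b  (head at position 1)

After 1 step, the head is at position 1.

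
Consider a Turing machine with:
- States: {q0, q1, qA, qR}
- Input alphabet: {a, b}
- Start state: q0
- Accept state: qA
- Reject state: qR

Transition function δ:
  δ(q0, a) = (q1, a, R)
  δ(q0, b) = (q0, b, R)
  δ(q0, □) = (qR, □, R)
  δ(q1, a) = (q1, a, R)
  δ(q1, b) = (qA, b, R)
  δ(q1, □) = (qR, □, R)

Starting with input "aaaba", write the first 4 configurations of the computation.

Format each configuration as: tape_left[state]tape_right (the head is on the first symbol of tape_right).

Transitions applied:
Step 1: δ(q0, a) = (q1, a, R)
Step 2: δ(q1, a) = (q1, a, R)
Step 3: δ(q1, a) = (q1, a, R)

The first 4 configurations are:
[q0]aaaba ⊢ a[q1]aaba ⊢ aa[q1]aba ⊢ aaa[q1]ba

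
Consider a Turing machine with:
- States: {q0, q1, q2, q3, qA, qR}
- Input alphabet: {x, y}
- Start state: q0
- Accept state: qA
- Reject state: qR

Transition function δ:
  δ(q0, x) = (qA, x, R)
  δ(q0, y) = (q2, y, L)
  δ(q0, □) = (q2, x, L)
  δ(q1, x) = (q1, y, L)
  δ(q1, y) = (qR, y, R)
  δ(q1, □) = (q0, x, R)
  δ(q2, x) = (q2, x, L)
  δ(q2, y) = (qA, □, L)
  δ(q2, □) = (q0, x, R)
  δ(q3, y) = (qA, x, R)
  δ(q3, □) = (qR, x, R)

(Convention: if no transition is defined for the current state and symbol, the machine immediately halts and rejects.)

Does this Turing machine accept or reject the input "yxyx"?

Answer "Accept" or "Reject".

Execution trace:
Initial: [q0]yxyx
Step 1: δ(q0, y) = (q2, y, L) → [q2]□yxyx
Step 2: δ(q2, □) = (q0, x, R) → x[q0]yxyx
Step 3: δ(q0, y) = (q2, y, L) → [q2]xyxyx
Step 4: δ(q2, x) = (q2, x, L) → [q2]□xyxyx
Step 5: δ(q2, □) = (q0, x, R) → x[q0]xyxyx
Step 6: δ(q0, x) = (qA, x, R) → xx[qA]yxyx

The machine reaches the accept state qA and halts.

Answer: Accept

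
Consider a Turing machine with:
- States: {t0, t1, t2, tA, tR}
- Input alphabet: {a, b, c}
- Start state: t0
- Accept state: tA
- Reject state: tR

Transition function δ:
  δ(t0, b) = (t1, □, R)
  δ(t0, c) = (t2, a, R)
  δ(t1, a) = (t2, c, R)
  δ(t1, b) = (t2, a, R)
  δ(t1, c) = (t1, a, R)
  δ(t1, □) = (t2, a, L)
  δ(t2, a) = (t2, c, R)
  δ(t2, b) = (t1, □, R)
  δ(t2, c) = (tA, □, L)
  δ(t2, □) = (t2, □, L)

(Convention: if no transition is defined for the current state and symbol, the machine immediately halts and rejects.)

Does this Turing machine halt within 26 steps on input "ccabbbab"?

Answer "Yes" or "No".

Execution trace:
Initial: [t0]ccabbbab
Step 1: δ(t0, c) = (t2, a, R) → a[t2]cabbbab
Step 2: δ(t2, c) = (tA, □, L) → [tA]a□abbbab

The machine reaches the accept state tA and halts.
The machine halted after 2 steps (within the 26-step bound).

Answer: Yes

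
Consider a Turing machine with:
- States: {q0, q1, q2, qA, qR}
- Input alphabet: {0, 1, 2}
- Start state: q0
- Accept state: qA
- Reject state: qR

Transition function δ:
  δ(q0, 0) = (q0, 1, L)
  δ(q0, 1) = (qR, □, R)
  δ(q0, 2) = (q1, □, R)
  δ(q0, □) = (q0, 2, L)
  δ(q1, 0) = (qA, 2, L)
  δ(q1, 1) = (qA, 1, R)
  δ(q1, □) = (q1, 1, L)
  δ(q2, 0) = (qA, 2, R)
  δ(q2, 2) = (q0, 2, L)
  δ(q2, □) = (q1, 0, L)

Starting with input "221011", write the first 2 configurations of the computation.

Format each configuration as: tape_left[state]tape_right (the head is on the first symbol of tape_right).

Transitions applied:
Step 1: δ(q0, 2) = (q1, □, R)

The first 2 configurations are:
[q0]221011 ⊢ □[q1]21011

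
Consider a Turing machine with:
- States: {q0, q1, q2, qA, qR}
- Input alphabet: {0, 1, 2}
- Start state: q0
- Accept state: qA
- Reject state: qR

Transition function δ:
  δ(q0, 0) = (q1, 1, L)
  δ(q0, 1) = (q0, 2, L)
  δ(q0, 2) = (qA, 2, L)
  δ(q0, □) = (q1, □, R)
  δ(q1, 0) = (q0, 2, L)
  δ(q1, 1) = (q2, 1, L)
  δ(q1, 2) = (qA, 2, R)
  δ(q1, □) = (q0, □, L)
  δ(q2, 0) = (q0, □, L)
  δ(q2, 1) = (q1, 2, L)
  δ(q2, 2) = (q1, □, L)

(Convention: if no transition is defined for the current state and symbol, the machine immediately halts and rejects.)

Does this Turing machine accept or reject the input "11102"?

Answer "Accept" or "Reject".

Execution trace:
Initial: [q0]11102
Step 1: δ(q0, 1) = (q0, 2, L) → [q0]□21102
Step 2: δ(q0, □) = (q1, □, R) → □[q1]21102
Step 3: δ(q1, 2) = (qA, 2, R) → □2[qA]1102

The machine reaches the accept state qA and halts.

Answer: Accept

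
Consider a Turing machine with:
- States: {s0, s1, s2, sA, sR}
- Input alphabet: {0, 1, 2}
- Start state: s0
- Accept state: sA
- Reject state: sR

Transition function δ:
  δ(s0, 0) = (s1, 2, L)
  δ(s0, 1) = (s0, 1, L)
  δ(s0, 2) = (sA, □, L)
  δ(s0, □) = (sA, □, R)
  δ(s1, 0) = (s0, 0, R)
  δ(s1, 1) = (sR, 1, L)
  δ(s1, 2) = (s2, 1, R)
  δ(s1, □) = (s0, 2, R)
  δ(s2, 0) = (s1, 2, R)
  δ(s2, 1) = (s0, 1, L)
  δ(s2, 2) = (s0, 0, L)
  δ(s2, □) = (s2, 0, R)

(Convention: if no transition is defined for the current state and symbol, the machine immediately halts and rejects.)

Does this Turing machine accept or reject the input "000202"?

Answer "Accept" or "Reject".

Execution trace:
Initial: [s0]000202
Step 1: δ(s0, 0) = (s1, 2, L) → [s1]□200202
Step 2: δ(s1, □) = (s0, 2, R) → 2[s0]200202
Step 3: δ(s0, 2) = (sA, □, L) → [sA]2□00202

The machine reaches the accept state sA and halts.

Answer: Accept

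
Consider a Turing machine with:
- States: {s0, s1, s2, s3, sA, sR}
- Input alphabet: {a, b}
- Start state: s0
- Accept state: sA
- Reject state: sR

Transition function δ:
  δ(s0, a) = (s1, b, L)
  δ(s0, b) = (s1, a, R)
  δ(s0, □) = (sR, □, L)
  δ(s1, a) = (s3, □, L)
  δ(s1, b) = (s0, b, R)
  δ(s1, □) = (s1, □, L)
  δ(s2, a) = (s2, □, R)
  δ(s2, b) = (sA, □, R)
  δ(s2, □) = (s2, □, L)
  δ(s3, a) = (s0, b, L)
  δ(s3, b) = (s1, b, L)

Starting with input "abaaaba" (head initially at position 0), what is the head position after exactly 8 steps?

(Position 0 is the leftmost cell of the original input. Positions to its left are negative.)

Execution trace (head position shown):
Step 0: [s0]abaaaba  (head at position 0)
Step 1: move left → [s1]□bbaaaba  (head at position -1)
Step 2: move left → [s1]□□bbaaaba  (head at position -2)
Step 3: move left → [s1]□□□bbaaaba  (head at position -3)
Step 4: move left → [s1]□□□□bbaaaba  (head at position -4)
Step 5: move left → [s1]□□□□□bbaaaba  (head at position -5)
Step 6: move left → [s1]□□□□□□bbaaaba  (head at position -6)
Step 7: move left → [s1]□□□□□□□bbaaaba  (head at position -7)
Step 8: move left → [s1]□□□□□□□□bbaaaba  (head at position -8)

After 8 steps, the head is at position -8.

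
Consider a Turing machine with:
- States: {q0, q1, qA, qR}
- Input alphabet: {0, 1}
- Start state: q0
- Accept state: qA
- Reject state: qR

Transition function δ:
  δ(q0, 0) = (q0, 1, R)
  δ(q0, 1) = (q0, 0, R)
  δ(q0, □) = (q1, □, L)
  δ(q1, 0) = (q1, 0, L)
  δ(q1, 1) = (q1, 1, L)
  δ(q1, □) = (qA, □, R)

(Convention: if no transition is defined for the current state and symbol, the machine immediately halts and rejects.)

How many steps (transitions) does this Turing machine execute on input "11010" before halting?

Execution trace:
Initial: [q0]11010
Step 1: δ(q0, 1) = (q0, 0, R) → 0[q0]1010
Step 2: δ(q0, 1) = (q0, 0, R) → 00[q0]010
Step 3: δ(q0, 0) = (q0, 1, R) → 001[q0]10
Step 4: δ(q0, 1) = (q0, 0, R) → 0010[q0]0
Step 5: δ(q0, 0) = (q0, 1, R) → 00101[q0]□
Step 6: δ(q0, □) = (q1, □, L) → 0010[q1]1□
Step 7: δ(q1, 1) = (q1, 1, L) → 001[q1]01□
Step 8: δ(q1, 0) = (q1, 0, L) → 00[q1]101□
Step 9: δ(q1, 1) = (q1, 1, L) → 0[q1]0101□
Step 10: δ(q1, 0) = (q1, 0, L) → [q1]00101□
Step 11: δ(q1, 0) = (q1, 0, L) → [q1]□00101□
Step 12: δ(q1, □) = (qA, □, R) → □[qA]00101□

The machine reaches the accept state qA and halts.

The machine executed 12 steps before halting.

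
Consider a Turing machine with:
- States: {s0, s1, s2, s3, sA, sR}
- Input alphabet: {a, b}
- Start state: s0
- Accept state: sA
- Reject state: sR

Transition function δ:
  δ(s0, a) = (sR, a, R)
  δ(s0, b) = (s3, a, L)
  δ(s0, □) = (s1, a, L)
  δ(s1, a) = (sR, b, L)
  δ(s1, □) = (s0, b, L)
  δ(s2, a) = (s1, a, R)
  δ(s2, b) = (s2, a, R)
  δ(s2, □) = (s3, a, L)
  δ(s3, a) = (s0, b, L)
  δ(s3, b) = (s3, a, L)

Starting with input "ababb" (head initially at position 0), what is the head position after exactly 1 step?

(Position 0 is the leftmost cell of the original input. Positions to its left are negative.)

Execution trace (head position shown):
Step 0: [s0]ababb  (head at position 0)
Step 1: move right → a[sR]babb  (head at position 1)

After 1 step, the head is at position 1.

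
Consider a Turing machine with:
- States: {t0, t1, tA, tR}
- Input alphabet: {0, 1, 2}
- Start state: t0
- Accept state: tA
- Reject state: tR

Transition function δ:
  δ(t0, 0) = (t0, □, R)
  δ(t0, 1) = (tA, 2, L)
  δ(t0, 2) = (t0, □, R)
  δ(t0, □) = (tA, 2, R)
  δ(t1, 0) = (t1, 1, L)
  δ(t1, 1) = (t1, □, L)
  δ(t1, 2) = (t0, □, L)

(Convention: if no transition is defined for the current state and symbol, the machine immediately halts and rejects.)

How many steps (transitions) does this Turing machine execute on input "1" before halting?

Execution trace:
Initial: [t0]1
Step 1: δ(t0, 1) = (tA, 2, L) → [tA]□2

The machine reaches the accept state tA and halts.

The machine executed 1 step before halting.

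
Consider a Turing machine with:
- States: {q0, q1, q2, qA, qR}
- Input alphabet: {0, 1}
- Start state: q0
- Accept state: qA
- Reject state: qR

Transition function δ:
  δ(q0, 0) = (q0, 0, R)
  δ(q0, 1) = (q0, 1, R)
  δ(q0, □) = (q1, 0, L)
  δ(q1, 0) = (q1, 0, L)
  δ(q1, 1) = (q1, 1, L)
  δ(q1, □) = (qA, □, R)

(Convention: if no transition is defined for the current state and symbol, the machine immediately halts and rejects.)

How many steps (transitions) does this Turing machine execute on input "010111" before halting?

Execution trace:
Initial: [q0]010111
Step 1: δ(q0, 0) = (q0, 0, R) → 0[q0]10111
Step 2: δ(q0, 1) = (q0, 1, R) → 01[q0]0111
Step 3: δ(q0, 0) = (q0, 0, R) → 010[q0]111
Step 4: δ(q0, 1) = (q0, 1, R) → 0101[q0]11
Step 5: δ(q0, 1) = (q0, 1, R) → 01011[q0]1
Step 6: δ(q0, 1) = (q0, 1, R) → 010111[q0]□
Step 7: δ(q0, □) = (q1, 0, L) → 01011[q1]10
Step 8: δ(q1, 1) = (q1, 1, L) → 0101[q1]110
Step 9: δ(q1, 1) = (q1, 1, L) → 010[q1]1110
Step 10: δ(q1, 1) = (q1, 1, L) → 01[q1]01110
Step 11: δ(q1, 0) = (q1, 0, L) → 0[q1]101110
Step 12: δ(q1, 1) = (q1, 1, L) → [q1]0101110
Step 13: δ(q1, 0) = (q1, 0, L) → [q1]□0101110
Step 14: δ(q1, □) = (qA, □, R) → □[qA]0101110

The machine reaches the accept state qA and halts.

The machine executed 14 steps before halting.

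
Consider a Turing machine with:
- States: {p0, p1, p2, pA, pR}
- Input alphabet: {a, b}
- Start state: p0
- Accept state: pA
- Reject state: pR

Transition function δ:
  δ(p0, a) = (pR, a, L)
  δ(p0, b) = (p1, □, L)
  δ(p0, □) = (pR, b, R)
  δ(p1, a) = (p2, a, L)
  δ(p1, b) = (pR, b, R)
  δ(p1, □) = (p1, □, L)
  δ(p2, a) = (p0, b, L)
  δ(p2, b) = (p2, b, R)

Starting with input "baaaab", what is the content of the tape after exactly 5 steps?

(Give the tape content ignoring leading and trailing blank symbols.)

Execution trace:
Initial: [p0]baaaab
Step 1: δ(p0, b) = (p1, □, L) → [p1]□□aaaab
Step 2: δ(p1, □) = (p1, □, L) → [p1]□□□aaaab
Step 3: δ(p1, □) = (p1, □, L) → [p1]□□□□aaaab
Step 4: δ(p1, □) = (p1, □, L) → [p1]□□□□□aaaab
Step 5: δ(p1, □) = (p1, □, L) → [p1]□□□□□□aaaab

After 5 steps, the tape (ignoring leading/trailing blanks) is: aaaab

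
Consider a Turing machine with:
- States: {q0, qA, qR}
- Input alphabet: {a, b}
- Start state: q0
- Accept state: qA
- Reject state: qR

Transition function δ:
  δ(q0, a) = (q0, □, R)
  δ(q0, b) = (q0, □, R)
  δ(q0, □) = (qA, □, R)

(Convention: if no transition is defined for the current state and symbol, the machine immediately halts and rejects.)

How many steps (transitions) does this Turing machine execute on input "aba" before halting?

Execution trace:
Initial: [q0]aba
Step 1: δ(q0, a) = (q0, □, R) → □[q0]ba
Step 2: δ(q0, b) = (q0, □, R) → □□[q0]a
Step 3: δ(q0, a) = (q0, □, R) → □□□[q0]□
Step 4: δ(q0, □) = (qA, □, R) → □□□□[qA]□

The machine reaches the accept state qA and halts.

The machine executed 4 steps before halting.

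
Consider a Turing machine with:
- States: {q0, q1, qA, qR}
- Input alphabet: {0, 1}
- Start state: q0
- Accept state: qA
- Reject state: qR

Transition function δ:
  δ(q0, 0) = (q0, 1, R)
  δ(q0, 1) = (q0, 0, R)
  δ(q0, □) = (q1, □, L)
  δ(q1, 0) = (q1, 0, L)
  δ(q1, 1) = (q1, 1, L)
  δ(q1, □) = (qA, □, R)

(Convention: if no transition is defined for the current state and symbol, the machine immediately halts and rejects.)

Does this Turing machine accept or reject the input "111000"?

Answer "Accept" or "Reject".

Execution trace:
Initial: [q0]111000
Step 1: δ(q0, 1) = (q0, 0, R) → 0[q0]11000
Step 2: δ(q0, 1) = (q0, 0, R) → 00[q0]1000
Step 3: δ(q0, 1) = (q0, 0, R) → 000[q0]000
Step 4: δ(q0, 0) = (q0, 1, R) → 0001[q0]00
Step 5: δ(q0, 0) = (q0, 1, R) → 00011[q0]0
Step 6: δ(q0, 0) = (q0, 1, R) → 000111[q0]□
Step 7: δ(q0, □) = (q1, □, L) → 00011[q1]1□
Step 8: δ(q1, 1) = (q1, 1, L) → 0001[q1]11□
Step 9: δ(q1, 1) = (q1, 1, L) → 000[q1]111□
Step 10: δ(q1, 1) = (q1, 1, L) → 00[q1]0111□
Step 11: δ(q1, 0) = (q1, 0, L) → 0[q1]00111□
Step 12: δ(q1, 0) = (q1, 0, L) → [q1]000111□
Step 13: δ(q1, 0) = (q1, 0, L) → [q1]□000111□
Step 14: δ(q1, □) = (qA, □, R) → □[qA]000111□

The machine reaches the accept state qA and halts.

Answer: Accept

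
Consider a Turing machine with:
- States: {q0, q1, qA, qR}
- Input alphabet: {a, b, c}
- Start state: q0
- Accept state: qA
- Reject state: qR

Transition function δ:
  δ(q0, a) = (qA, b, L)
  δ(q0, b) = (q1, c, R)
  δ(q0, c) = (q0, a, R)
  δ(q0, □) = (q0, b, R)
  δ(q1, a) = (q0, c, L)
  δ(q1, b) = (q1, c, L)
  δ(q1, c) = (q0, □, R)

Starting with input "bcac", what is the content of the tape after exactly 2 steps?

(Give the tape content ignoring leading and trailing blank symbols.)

Execution trace:
Initial: [q0]bcac
Step 1: δ(q0, b) = (q1, c, R) → c[q1]cac
Step 2: δ(q1, c) = (q0, □, R) → c□[q0]ac

After 2 steps, the tape (ignoring leading/trailing blanks) is: c□ac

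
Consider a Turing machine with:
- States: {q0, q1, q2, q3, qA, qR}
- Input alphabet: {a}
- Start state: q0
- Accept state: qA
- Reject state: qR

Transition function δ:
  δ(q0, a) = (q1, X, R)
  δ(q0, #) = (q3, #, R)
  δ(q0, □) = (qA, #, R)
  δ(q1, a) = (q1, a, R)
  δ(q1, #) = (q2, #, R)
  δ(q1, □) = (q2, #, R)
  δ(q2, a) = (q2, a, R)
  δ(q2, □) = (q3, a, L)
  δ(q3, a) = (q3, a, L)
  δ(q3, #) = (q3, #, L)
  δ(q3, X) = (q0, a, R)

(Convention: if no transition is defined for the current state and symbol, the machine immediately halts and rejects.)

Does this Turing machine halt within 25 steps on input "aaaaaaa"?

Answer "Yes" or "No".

Execution trace:
Initial: [q0]aaaaaaa
Step 1: δ(q0, a) = (q1, X, R) → X[q1]aaaaaa
Step 2: δ(q1, a) = (q1, a, R) → Xa[q1]aaaaa
Step 3: δ(q1, a) = (q1, a, R) → Xaa[q1]aaaa
Step 4: δ(q1, a) = (q1, a, R) → Xaaa[q1]aaa
Step 5: δ(q1, a) = (q1, a, R) → Xaaaa[q1]aa
Step 6: δ(q1, a) = (q1, a, R) → Xaaaaa[q1]a
Step 7: δ(q1, a) = (q1, a, R) → Xaaaaaa[q1]□
Step 8: δ(q1, □) = (q2, #, R) → Xaaaaaa#[q2]□
Step 9: δ(q2, □) = (q3, a, L) → Xaaaaaa[q3]#a
Step 10: δ(q3, #) = (q3, #, L) → Xaaaaa[q3]a#a
Step 11: δ(q3, a) = (q3, a, L) → Xaaaa[q3]aa#a
Step 12: δ(q3, a) = (q3, a, L) → Xaaa[q3]aaa#a
Step 13: δ(q3, a) = (q3, a, L) → Xaa[q3]aaaa#a
Step 14: δ(q3, a) = (q3, a, L) → Xa[q3]aaaaa#a
Step 15: δ(q3, a) = (q3, a, L) → X[q3]aaaaaa#a
Step 16: δ(q3, a) = (q3, a, L) → [q3]Xaaaaaa#a
Step 17: δ(q3, X) = (q0, a, R) → a[q0]aaaaaa#a
Step 18: δ(q0, a) = (q1, X, R) → aX[q1]aaaaa#a
Step 19: δ(q1, a) = (q1, a, R) → aXa[q1]aaaa#a
Step 20: δ(q1, a) = (q1, a, R) → aXaa[q1]aaa#a
Step 21: δ(q1, a) = (q1, a, R) → aXaaa[q1]aa#a
Step 22: δ(q1, a) = (q1, a, R) → aXaaaa[q1]a#a
Step 23: δ(q1, a) = (q1, a, R) → aXaaaaa[q1]#a
Step 24: δ(q1, #) = (q2, #, R) → aXaaaaa#[q2]a
Step 25: δ(q2, a) = (q2, a, R) → aXaaaaa#a[q2]□

The machine has not reached a halting state after 25 steps.
The machine did not halt within the 25-step bound.

Answer: No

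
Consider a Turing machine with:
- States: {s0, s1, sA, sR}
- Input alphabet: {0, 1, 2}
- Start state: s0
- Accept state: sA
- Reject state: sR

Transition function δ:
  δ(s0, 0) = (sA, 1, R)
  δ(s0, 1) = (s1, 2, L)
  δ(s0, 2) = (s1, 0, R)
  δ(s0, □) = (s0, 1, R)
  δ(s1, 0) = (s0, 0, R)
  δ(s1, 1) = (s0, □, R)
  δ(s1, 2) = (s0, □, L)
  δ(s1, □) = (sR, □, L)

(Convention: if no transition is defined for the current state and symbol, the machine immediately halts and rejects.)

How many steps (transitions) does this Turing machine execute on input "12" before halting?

Execution trace:
Initial: [s0]12
Step 1: δ(s0, 1) = (s1, 2, L) → [s1]□22
Step 2: δ(s1, □) = (sR, □, L) → [sR]□□22

The machine reaches the reject state sR and halts.

The machine executed 2 steps before halting.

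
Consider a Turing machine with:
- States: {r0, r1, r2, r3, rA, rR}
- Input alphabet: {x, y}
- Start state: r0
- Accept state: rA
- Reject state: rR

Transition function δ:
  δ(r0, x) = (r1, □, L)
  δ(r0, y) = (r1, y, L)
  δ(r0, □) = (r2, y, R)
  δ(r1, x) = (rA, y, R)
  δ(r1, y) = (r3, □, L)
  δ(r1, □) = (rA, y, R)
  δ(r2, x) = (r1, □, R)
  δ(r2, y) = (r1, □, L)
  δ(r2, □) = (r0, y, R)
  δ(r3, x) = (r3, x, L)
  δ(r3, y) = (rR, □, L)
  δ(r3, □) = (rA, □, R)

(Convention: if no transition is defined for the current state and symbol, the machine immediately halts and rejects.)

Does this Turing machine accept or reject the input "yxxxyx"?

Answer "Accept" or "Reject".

Execution trace:
Initial: [r0]yxxxyx
Step 1: δ(r0, y) = (r1, y, L) → [r1]□yxxxyx
Step 2: δ(r1, □) = (rA, y, R) → y[rA]yxxxyx

The machine reaches the accept state rA and halts.

Answer: Accept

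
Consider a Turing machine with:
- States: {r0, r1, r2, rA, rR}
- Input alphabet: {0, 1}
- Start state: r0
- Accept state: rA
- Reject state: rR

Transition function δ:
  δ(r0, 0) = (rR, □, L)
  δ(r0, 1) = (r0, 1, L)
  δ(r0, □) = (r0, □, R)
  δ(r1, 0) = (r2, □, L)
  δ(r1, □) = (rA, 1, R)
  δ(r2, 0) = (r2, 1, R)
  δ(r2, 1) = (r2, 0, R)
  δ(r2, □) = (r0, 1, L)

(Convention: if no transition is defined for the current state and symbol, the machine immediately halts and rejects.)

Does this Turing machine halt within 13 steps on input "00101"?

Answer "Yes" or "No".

Execution trace:
Initial: [r0]00101
Step 1: δ(r0, 0) = (rR, □, L) → [rR]□□0101

The machine reaches the reject state rR and halts.
The machine halted after 1 step (within the 13-step bound).

Answer: Yes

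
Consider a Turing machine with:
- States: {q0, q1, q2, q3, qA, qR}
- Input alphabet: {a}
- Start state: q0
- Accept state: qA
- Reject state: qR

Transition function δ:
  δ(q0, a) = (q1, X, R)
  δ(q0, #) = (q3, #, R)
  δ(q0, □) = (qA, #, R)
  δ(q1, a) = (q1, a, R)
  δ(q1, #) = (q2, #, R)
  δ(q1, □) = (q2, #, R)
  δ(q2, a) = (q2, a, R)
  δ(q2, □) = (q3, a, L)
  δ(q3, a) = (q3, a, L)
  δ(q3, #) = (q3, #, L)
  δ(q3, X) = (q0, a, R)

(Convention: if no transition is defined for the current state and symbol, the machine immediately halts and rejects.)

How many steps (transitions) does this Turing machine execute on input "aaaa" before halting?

Execution trace:
Initial: [q0]aaaa
Step 1: δ(q0, a) = (q1, X, R) → X[q1]aaa
Step 2: δ(q1, a) = (q1, a, R) → Xa[q1]aa
Step 3: δ(q1, a) = (q1, a, R) → Xaa[q1]a
Step 4: δ(q1, a) = (q1, a, R) → Xaaa[q1]□
Step 5: δ(q1, □) = (q2, #, R) → Xaaa#[q2]□
Step 6: δ(q2, □) = (q3, a, L) → Xaaa[q3]#a
Step 7: δ(q3, #) = (q3, #, L) → Xaa[q3]a#a
Step 8: δ(q3, a) = (q3, a, L) → Xa[q3]aa#a
Step 9: δ(q3, a) = (q3, a, L) → X[q3]aaa#a
Step 10: δ(q3, a) = (q3, a, L) → [q3]Xaaa#a
Step 11: δ(q3, X) = (q0, a, R) → a[q0]aaa#a
Step 12: δ(q0, a) = (q1, X, R) → aX[q1]aa#a
Step 13: δ(q1, a) = (q1, a, R) → aXa[q1]a#a
Step 14: δ(q1, a) = (q1, a, R) → aXaa[q1]#a
Step 15: δ(q1, #) = (q2, #, R) → aXaa#[q2]a
Step 16: δ(q2, a) = (q2, a, R) → aXaa#a[q2]□
Step 17: δ(q2, □) = (q3, a, L) → aXaa#[q3]aa
Step 18: δ(q3, a) = (q3, a, L) → aXaa[q3]#aa
Step 19: δ(q3, #) = (q3, #, L) → aXa[q3]a#aa
Step 20: δ(q3, a) = (q3, a, L) → aX[q3]aa#aa
Step 21: δ(q3, a) = (q3, a, L) → a[q3]Xaa#aa
Step 22: δ(q3, X) = (q0, a, R) → aa[q0]aa#aa
Step 23: δ(q0, a) = (q1, X, R) → aaX[q1]a#aa
Step 24: δ(q1, a) = (q1, a, R) → aaXa[q1]#aa
Step 25: δ(q1, #) = (q2, #, R) → aaXa#[q2]aa
Step 26: δ(q2, a) = (q2, a, R) → aaXa#a[q2]a
Step 27: δ(q2, a) = (q2, a, R) → aaXa#aa[q2]□
Step 28: δ(q2, □) = (q3, a, L) → aaXa#a[q3]aa
Step 29: δ(q3, a) = (q3, a, L) → aaXa#[q3]aaa
Step 30: δ(q3, a) = (q3, a, L) → aaXa[q3]#aaa
Step 31: δ(q3, #) = (q3, #, L) → aaX[q3]a#aaa
Step 32: δ(q3, a) = (q3, a, L) → aa[q3]Xa#aaa
Step 33: δ(q3, X) = (q0, a, R) → aaa[q0]a#aaa
Step 34: δ(q0, a) = (q1, X, R) → aaaX[q1]#aaa
Step 35: δ(q1, #) = (q2, #, R) → aaaX#[q2]aaa
Step 36: δ(q2, a) = (q2, a, R) → aaaX#a[q2]aa
Step 37: δ(q2, a) = (q2, a, R) → aaaX#aa[q2]a
Step 38: δ(q2, a) = (q2, a, R) → aaaX#aaa[q2]□
Step 39: δ(q2, □) = (q3, a, L) → aaaX#aa[q3]aa
Step 40: δ(q3, a) = (q3, a, L) → aaaX#a[q3]aaa
Step 41: δ(q3, a) = (q3, a, L) → aaaX#[q3]aaaa
Step 42: δ(q3, a) = (q3, a, L) → aaaX[q3]#aaaa
Step 43: δ(q3, #) = (q3, #, L) → aaa[q3]X#aaaa
Step 44: δ(q3, X) = (q0, a, R) → aaaa[q0]#aaaa
Step 45: δ(q0, #) = (q3, #, R) → aaaa#[q3]aaaa
Step 46: δ(q3, a) = (q3, a, L) → aaaa[q3]#aaaa
Step 47: δ(q3, #) = (q3, #, L) → aaa[q3]a#aaaa
Step 48: δ(q3, a) = (q3, a, L) → aa[q3]aa#aaaa
Step 49: δ(q3, a) = (q3, a, L) → a[q3]aaa#aaaa
Step 50: δ(q3, a) = (q3, a, L) → [q3]aaaa#aaaa
Step 51: δ(q3, a) = (q3, a, L) → [q3]□aaaa#aaaa

No transition is defined for δ(q3, □). By convention the machine halts and rejects.

The machine executed 51 steps before halting.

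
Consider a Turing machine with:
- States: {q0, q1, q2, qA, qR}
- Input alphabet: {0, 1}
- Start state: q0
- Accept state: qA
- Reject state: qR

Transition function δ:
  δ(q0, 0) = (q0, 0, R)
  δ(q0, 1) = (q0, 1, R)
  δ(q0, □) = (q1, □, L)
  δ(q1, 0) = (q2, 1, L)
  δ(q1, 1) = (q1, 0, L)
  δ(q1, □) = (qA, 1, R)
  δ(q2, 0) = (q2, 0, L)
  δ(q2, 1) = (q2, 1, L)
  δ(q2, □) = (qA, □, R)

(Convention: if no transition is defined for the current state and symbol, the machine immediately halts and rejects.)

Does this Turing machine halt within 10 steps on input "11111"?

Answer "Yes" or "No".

Execution trace:
Initial: [q0]11111
Step 1: δ(q0, 1) = (q0, 1, R) → 1[q0]1111
Step 2: δ(q0, 1) = (q0, 1, R) → 11[q0]111
Step 3: δ(q0, 1) = (q0, 1, R) → 111[q0]11
Step 4: δ(q0, 1) = (q0, 1, R) → 1111[q0]1
Step 5: δ(q0, 1) = (q0, 1, R) → 11111[q0]□
Step 6: δ(q0, □) = (q1, □, L) → 1111[q1]1□
Step 7: δ(q1, 1) = (q1, 0, L) → 111[q1]10□
Step 8: δ(q1, 1) = (q1, 0, L) → 11[q1]100□
Step 9: δ(q1, 1) = (q1, 0, L) → 1[q1]1000□
Step 10: δ(q1, 1) = (q1, 0, L) → [q1]10000□

The machine has not reached a halting state after 10 steps.
The machine did not halt within the 10-step bound.

Answer: No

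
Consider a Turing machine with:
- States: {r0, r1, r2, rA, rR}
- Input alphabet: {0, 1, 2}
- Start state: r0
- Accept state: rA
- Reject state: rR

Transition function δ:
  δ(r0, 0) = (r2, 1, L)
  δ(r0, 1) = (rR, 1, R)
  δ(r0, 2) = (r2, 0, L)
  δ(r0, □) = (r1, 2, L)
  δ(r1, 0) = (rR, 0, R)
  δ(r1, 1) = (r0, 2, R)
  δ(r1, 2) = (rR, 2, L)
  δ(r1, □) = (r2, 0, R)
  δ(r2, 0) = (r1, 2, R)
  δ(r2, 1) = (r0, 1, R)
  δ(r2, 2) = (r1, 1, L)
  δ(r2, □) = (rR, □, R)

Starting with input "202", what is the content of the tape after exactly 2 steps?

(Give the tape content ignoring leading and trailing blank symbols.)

Execution trace:
Initial: [r0]202
Step 1: δ(r0, 2) = (r2, 0, L) → [r2]□002
Step 2: δ(r2, □) = (rR, □, R) → □[rR]002

The machine reaches the reject state rR and halts.

After 2 steps, the tape (ignoring leading/trailing blanks) is: 002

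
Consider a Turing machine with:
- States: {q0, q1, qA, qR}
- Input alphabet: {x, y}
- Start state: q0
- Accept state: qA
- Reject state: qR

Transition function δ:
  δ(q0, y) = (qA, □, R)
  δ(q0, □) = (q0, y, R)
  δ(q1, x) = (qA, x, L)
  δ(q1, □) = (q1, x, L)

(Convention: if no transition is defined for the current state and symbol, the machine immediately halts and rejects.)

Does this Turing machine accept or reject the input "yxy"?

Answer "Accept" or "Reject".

Execution trace:
Initial: [q0]yxy
Step 1: δ(q0, y) = (qA, □, R) → □[qA]xy

The machine reaches the accept state qA and halts.

Answer: Accept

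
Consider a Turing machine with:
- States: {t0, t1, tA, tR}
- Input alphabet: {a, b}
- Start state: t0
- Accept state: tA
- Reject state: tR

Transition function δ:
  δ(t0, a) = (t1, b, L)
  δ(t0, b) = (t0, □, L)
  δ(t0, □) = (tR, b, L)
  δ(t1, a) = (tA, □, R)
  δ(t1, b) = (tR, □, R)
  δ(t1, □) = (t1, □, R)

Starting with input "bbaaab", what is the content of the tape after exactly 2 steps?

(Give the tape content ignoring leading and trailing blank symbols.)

Execution trace:
Initial: [t0]bbaaab
Step 1: δ(t0, b) = (t0, □, L) → [t0]□□baaab
Step 2: δ(t0, □) = (tR, b, L) → [tR]□b□baaab

The machine reaches the reject state tR and halts.

After 2 steps, the tape (ignoring leading/trailing blanks) is: b□baaab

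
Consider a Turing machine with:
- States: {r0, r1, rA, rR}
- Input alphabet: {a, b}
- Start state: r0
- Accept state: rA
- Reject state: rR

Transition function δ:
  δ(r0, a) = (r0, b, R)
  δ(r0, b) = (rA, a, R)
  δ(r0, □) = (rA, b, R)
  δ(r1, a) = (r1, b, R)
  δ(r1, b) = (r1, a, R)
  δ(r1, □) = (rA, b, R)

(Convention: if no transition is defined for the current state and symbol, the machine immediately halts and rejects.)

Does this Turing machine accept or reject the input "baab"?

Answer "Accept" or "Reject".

Execution trace:
Initial: [r0]baab
Step 1: δ(r0, b) = (rA, a, R) → a[rA]aab

The machine reaches the accept state rA and halts.

Answer: Accept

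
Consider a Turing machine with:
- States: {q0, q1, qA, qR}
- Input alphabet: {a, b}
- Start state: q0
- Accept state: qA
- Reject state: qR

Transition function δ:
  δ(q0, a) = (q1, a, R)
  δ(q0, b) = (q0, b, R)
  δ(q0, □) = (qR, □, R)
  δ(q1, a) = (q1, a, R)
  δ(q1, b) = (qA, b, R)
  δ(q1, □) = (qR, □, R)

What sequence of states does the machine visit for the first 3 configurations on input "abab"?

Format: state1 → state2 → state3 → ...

Execution trace:
Initial: [q0]abab
Step 1: δ(q0, a) = (q1, a, R) → a[q1]bab
Step 2: δ(q1, b) = (qA, b, R) → ab[qA]ab

The machine reaches the accept state qA and halts.

State sequence: q0 → q1 → qA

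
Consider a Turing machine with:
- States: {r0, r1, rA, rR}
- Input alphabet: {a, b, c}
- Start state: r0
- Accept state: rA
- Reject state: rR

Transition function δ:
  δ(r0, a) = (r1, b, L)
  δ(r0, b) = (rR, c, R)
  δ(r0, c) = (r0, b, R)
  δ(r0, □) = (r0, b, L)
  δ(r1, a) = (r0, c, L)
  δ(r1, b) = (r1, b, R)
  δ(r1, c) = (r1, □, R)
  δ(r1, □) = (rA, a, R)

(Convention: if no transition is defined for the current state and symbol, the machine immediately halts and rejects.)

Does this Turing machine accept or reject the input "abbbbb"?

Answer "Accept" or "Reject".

Execution trace:
Initial: [r0]abbbbb
Step 1: δ(r0, a) = (r1, b, L) → [r1]□bbbbbb
Step 2: δ(r1, □) = (rA, a, R) → a[rA]bbbbbb

The machine reaches the accept state rA and halts.

Answer: Accept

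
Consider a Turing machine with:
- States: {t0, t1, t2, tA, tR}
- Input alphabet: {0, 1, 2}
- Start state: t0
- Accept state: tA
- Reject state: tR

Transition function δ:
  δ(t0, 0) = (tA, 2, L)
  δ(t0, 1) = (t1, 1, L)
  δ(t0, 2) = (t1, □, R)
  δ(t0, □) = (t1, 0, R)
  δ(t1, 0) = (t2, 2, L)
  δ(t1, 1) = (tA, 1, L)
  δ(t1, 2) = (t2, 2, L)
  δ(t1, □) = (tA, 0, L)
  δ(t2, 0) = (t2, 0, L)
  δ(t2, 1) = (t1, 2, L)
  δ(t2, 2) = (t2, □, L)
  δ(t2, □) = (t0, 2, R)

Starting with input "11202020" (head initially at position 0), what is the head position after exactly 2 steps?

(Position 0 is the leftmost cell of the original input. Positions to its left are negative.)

Execution trace (head position shown):
Step 0: [t0]11202020  (head at position 0)
Step 1: move left → [t1]□11202020  (head at position -1)
Step 2: move left → [tA]□011202020  (head at position -2)

After 2 steps, the head is at position -2.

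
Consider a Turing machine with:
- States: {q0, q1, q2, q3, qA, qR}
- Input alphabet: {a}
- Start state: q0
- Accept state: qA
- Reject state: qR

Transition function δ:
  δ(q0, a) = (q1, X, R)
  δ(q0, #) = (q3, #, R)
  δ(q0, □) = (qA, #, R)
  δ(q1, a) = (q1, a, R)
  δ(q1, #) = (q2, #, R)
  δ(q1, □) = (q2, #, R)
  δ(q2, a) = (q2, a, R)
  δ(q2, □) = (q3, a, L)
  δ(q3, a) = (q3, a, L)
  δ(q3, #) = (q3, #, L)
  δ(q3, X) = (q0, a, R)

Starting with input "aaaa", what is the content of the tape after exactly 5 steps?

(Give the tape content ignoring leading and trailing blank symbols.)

Execution trace:
Initial: [q0]aaaa
Step 1: δ(q0, a) = (q1, X, R) → X[q1]aaa
Step 2: δ(q1, a) = (q1, a, R) → Xa[q1]aa
Step 3: δ(q1, a) = (q1, a, R) → Xaa[q1]a
Step 4: δ(q1, a) = (q1, a, R) → Xaaa[q1]□
Step 5: δ(q1, □) = (q2, #, R) → Xaaa#[q2]□

After 5 steps, the tape (ignoring leading/trailing blanks) is: Xaaa#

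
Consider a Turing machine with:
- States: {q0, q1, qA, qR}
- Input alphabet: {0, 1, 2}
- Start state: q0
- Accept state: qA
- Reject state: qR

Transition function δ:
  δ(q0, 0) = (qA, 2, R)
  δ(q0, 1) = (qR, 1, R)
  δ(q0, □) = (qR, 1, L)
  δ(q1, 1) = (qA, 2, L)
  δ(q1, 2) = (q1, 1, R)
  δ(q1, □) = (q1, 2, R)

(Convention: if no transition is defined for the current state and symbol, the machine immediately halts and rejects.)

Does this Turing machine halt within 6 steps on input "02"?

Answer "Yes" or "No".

Execution trace:
Initial: [q0]02
Step 1: δ(q0, 0) = (qA, 2, R) → 2[qA]2

The machine reaches the accept state qA and halts.
The machine halted after 1 step (within the 6-step bound).

Answer: Yes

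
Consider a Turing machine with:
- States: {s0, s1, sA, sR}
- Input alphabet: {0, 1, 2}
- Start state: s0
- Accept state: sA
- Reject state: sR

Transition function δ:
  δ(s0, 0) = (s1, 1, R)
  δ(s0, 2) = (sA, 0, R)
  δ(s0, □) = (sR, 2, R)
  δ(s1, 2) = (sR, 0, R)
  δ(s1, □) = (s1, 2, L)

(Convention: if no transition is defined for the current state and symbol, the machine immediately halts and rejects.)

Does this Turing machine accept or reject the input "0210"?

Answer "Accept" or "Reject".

Execution trace:
Initial: [s0]0210
Step 1: δ(s0, 0) = (s1, 1, R) → 1[s1]210
Step 2: δ(s1, 2) = (sR, 0, R) → 10[sR]10

The machine reaches the reject state sR and halts.

Answer: Reject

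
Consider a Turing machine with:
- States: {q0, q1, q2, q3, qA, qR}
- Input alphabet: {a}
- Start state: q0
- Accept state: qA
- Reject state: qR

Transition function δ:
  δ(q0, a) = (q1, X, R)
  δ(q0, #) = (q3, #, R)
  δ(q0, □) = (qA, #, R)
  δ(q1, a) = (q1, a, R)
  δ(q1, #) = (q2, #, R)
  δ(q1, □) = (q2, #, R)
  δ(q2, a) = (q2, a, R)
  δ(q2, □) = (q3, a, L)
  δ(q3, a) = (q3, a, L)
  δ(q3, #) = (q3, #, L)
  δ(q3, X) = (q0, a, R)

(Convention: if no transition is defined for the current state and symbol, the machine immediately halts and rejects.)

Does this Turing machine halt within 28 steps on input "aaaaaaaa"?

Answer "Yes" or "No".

Execution trace:
Initial: [q0]aaaaaaaa
Step 1: δ(q0, a) = (q1, X, R) → X[q1]aaaaaaa
Step 2: δ(q1, a) = (q1, a, R) → Xa[q1]aaaaaa
Step 3: δ(q1, a) = (q1, a, R) → Xaa[q1]aaaaa
Step 4: δ(q1, a) = (q1, a, R) → Xaaa[q1]aaaa
Step 5: δ(q1, a) = (q1, a, R) → Xaaaa[q1]aaa
Step 6: δ(q1, a) = (q1, a, R) → Xaaaaa[q1]aa
Step 7: δ(q1, a) = (q1, a, R) → Xaaaaaa[q1]a
Step 8: δ(q1, a) = (q1, a, R) → Xaaaaaaa[q1]□
Step 9: δ(q1, □) = (q2, #, R) → Xaaaaaaa#[q2]□
Step 10: δ(q2, □) = (q3, a, L) → Xaaaaaaa[q3]#a
Step 11: δ(q3, #) = (q3, #, L) → Xaaaaaa[q3]a#a
Step 12: δ(q3, a) = (q3, a, L) → Xaaaaa[q3]aa#a
Step 13: δ(q3, a) = (q3, a, L) → Xaaaa[q3]aaa#a
Step 14: δ(q3, a) = (q3, a, L) → Xaaa[q3]aaaa#a
Step 15: δ(q3, a) = (q3, a, L) → Xaa[q3]aaaaa#a
Step 16: δ(q3, a) = (q3, a, L) → Xa[q3]aaaaaa#a
Step 17: δ(q3, a) = (q3, a, L) → X[q3]aaaaaaa#a
Step 18: δ(q3, a) = (q3, a, L) → [q3]Xaaaaaaa#a
Step 19: δ(q3, X) = (q0, a, R) → a[q0]aaaaaaa#a
Step 20: δ(q0, a) = (q1, X, R) → aX[q1]aaaaaa#a
Step 21: δ(q1, a) = (q1, a, R) → aXa[q1]aaaaa#a
Step 22: δ(q1, a) = (q1, a, R) → aXaa[q1]aaaa#a
Step 23: δ(q1, a) = (q1, a, R) → aXaaa[q1]aaa#a
Step 24: δ(q1, a) = (q1, a, R) → aXaaaa[q1]aa#a
Step 25: δ(q1, a) = (q1, a, R) → aXaaaaa[q1]a#a
Step 26: δ(q1, a) = (q1, a, R) → aXaaaaaa[q1]#a
Step 27: δ(q1, #) = (q2, #, R) → aXaaaaaa#[q2]a
Step 28: δ(q2, a) = (q2, a, R) → aXaaaaaa#a[q2]□

The machine has not reached a halting state after 28 steps.
The machine did not halt within the 28-step bound.

Answer: No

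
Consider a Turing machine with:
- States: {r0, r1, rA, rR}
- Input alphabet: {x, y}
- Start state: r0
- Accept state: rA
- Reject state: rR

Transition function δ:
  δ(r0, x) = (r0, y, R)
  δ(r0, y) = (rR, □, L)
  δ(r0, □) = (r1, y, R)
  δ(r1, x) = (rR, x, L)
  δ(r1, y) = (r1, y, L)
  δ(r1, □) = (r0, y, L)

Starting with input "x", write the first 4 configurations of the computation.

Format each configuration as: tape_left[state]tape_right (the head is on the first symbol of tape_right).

Transitions applied:
Step 1: δ(r0, x) = (r0, y, R)
Step 2: δ(r0, □) = (r1, y, R)
Step 3: δ(r1, □) = (r0, y, L)

The first 4 configurations are:
[r0]x ⊢ y[r0]□ ⊢ yy[r1]□ ⊢ y[r0]yy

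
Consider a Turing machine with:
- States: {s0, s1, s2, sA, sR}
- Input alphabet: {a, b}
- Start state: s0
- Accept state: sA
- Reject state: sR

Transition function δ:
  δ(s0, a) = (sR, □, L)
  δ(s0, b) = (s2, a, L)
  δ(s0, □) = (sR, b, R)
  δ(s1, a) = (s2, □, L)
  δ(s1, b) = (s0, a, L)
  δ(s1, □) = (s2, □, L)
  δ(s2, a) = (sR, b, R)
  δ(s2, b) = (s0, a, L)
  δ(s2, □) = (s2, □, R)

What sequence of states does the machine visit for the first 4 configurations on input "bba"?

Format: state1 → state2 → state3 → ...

Execution trace:
Initial: [s0]bba
Step 1: δ(s0, b) = (s2, a, L) → [s2]□aba
Step 2: δ(s2, □) = (s2, □, R) → □[s2]aba
Step 3: δ(s2, a) = (sR, b, R) → □b[sR]ba

The machine reaches the reject state sR and halts.

State sequence: s0 → s2 → s2 → sR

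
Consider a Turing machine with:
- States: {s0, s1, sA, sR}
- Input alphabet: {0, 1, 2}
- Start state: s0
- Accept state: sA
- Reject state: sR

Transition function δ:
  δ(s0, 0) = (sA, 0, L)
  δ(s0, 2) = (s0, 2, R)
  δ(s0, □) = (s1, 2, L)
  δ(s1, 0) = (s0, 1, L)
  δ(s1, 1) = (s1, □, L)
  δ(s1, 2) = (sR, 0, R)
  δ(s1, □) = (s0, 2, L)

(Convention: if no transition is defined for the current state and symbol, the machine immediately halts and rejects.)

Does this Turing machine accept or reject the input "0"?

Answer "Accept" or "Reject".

Execution trace:
Initial: [s0]0
Step 1: δ(s0, 0) = (sA, 0, L) → [sA]□0

The machine reaches the accept state sA and halts.

Answer: Accept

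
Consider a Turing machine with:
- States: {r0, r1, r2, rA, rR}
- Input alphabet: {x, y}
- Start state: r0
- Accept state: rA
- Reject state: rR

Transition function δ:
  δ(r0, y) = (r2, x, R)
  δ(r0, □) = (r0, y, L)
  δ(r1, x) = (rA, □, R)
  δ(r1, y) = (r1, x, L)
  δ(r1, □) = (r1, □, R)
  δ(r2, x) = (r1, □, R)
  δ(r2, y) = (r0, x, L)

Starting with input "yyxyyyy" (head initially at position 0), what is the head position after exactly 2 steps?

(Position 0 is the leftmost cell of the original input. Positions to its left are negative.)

Execution trace (head position shown):
Step 0: [r0]yyxyyyy  (head at position 0)
Step 1: move right → x[r2]yxyyyy  (head at position 1)
Step 2: move left → [r0]xxxyyyy  (head at position 0)

After 2 steps, the head is at position 0.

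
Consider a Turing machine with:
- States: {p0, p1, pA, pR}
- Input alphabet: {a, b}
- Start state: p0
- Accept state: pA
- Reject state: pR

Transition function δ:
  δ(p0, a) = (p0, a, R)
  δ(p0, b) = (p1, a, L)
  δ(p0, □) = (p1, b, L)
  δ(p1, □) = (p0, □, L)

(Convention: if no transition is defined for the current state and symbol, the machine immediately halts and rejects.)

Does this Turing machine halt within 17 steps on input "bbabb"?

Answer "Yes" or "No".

Execution trace:
Initial: [p0]bbabb
Step 1: δ(p0, b) = (p1, a, L) → [p1]□ababb
Step 2: δ(p1, □) = (p0, □, L) → [p0]□□ababb
Step 3: δ(p0, □) = (p1, b, L) → [p1]□b□ababb
Step 4: δ(p1, □) = (p0, □, L) → [p0]□□b□ababb
Step 5: δ(p0, □) = (p1, b, L) → [p1]□b□b□ababb
Step 6: δ(p1, □) = (p0, □, L) → [p0]□□b□b□ababb
Step 7: δ(p0, □) = (p1, b, L) → [p1]□b□b□b□ababb
Step 8: δ(p1, □) = (p0, □, L) → [p0]□□b□b□b□ababb
Step 9: δ(p0, □) = (p1, b, L) → [p1]□b□b□b□b□ababb
Step 10: δ(p1, □) = (p0, □, L) → [p0]□□b□b□b□b□ababb
Step 11: δ(p0, □) = (p1, b, L) → [p1]□b□b□b□b□b□ababb
Step 12: δ(p1, □) = (p0, □, L) → [p0]□□b□b□b□b□b□ababb
Step 13: δ(p0, □) = (p1, b, L) → [p1]□b□b□b□b□b□b□ababb
Step 14: δ(p1, □) = (p0, □, L) → [p0]□□b□b□b□b□b□b□ababb
Step 15: δ(p0, □) = (p1, b, L) → [p1]□b□b□b□b□b□b□b□ababb
Step 16: δ(p1, □) = (p0, □, L) → [p0]□□b□b□b□b□b□b□b□ababb
Step 17: δ(p0, □) = (p1, b, L) → [p1]□b□b□b□b□b□b□b□b□ababb

The machine has not reached a halting state after 17 steps.
The machine did not halt within the 17-step bound.

Answer: No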